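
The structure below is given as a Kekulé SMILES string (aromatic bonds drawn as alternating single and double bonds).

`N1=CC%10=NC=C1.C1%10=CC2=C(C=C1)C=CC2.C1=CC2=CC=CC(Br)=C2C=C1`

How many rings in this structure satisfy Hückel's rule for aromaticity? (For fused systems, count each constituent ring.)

The SMILES encodes a six-membered ring with nitrogens at positions 1 and 4 and three alternating double bonds; a six-membered carbon ring with three alternating C=C double bonds, fused to a five-membered carbon ring containing one C=C double bond and one sp³ carbon; two fused six-membered carbon rings, each with three alternating C=C double bonds.
The 6-membered ring with two nitrogens (1,4) is fully conjugated (every ring atom contributes a p orbital); 3 ring double bonds give 6 π electrons. Since 6 = 4n+2 (n=1), it is aromatic (pyrazine).
The 6-membered ring is fully conjugated (every ring atom contributes a p orbital); 3 ring double bonds give 6 π electrons. That satisfies 4n+2 with n=1, so it is aromatic (benzene ring).
The 5-membered ring has one sp³ carbon, so it is not fully conjugated — not aromatic (cyclopentene ring).
The fused 6/6-membered bicyclic is a single π system with 10 sp² atoms and 10 π electrons from ring double bonds. 10 = 4(2)+2, so the system is aromatic and both rings count as aromatic (naphthalene).
4 of the 5 rings are aromatic. Total: 4.

4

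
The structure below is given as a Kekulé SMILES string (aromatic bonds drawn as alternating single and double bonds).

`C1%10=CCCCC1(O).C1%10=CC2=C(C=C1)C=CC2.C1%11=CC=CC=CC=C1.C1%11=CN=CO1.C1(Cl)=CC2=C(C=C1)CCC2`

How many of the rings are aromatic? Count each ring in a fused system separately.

3

The SMILES encodes a six-membered carbon ring with one C=C double bond; a six-membered carbon ring with three alternating C=C double bonds, fused to a five-membered carbon ring containing one C=C double bond and one sp³ carbon; an eight-membered carbon ring with four alternating C=C double bonds; a five-membered ring with an oxygen at position 1 and a nitrogen at position 3 (in a C=N bond), with two double bonds; a six-membered carbon ring with three alternating C=C double bonds, fused to a saturated five-membered carbon ring.
The 6-membered ring has four sp³ carbons, so it is not fully conjugated — not aromatic (cyclohexene).
The second 6-membered ring is fully conjugated (every ring atom contributes a p orbital); 3 ring double bonds give 6 π electrons. 6 = 4(1)+2, so it is aromatic (benzene ring).
The 5-membered ring has one sp³ carbon, so it is not fully conjugated — not aromatic (cyclopentene ring).
The 8-membered ring has only sp² ring atoms; a planar conformation would have a fully conjugated π system of 8 electrons. But 8 = 4(2), which is 4n not 4n+2, so it is not aromatic (cyclooctatetraene) — cyclooctatetraene distorts into a non-planar tub to avoid antiaromaticity.
The 5-membered ring with one oxygen and one =N– is fully conjugated (every ring atom contributes a p orbital); 2 ring double bonds (4 π electrons) plus a heteroatom lone pair (2) give 6 π electrons. That satisfies 4n+2 with n=1, so it is aromatic (oxazole).
The third 6-membered ring is planar and fully conjugated; 3 ring double bonds give 6 π electrons. 6 = 4(1)+2, so it is aromatic (benzene ring).
The second 5-membered ring has three sp³ carbons, so it is not fully conjugated — not aromatic (cyclopentane ring).
3 of the 7 rings are aromatic. Total: 3.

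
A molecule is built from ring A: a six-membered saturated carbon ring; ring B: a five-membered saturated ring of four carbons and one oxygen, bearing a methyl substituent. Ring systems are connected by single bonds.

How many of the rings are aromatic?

Ring A has only sp³ atoms, so it is not fully conjugated — not aromatic (cyclohexane).
Ring B has only sp³ atoms, so it is not fully conjugated — not aromatic (tetrahydrofuran).
No ring is aromatic. Total: 0.

0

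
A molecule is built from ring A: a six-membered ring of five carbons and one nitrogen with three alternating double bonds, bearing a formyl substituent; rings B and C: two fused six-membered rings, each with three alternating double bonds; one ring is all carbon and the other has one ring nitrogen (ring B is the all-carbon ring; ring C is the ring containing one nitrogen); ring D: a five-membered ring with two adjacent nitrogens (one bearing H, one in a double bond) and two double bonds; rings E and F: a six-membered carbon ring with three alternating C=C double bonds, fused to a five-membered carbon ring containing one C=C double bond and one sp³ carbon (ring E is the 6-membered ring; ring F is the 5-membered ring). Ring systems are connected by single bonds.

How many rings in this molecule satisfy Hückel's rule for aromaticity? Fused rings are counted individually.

5

Ring A has a continuous p-orbital overlap around the ring; 3 ring double bonds give 6 π electrons. 6 = 4(1)+2, so ring A is aromatic (pyridine).
Rings B and C form a fused bicyclic system (with one nitrogen) with 10 sp² atoms and 10 π electrons from ring double bonds. 10 = 4(2)+2, so the system is aromatic and both rings count as aromatic (quinoline).
Ring D is planar and fully conjugated; 2 ring double bonds (4 π electrons) plus a heteroatom lone pair (2) give 6 π electrons. Since 6 = 4n+2 (n=1), ring D is aromatic (pyrazole).
Ring E is planar and fully conjugated; 3 ring double bonds give 6 π electrons. That satisfies 4n+2 with n=1, so ring E is aromatic (benzene ring).
Ring F has one sp³ carbon, so it is not fully conjugated — not aromatic (cyclopentene ring).
Aromatic: A, B, C, D, E. Total: 5.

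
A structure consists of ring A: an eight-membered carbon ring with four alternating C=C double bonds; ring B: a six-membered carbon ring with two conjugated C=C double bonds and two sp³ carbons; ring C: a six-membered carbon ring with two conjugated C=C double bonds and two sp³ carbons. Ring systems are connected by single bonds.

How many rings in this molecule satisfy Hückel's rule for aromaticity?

0

Ring A has only sp² ring atoms; a planar conformation would have a fully conjugated π system of 8 electrons. But 8 = 4(2), which is 4n not 4n+2, so ring A is not aromatic (cyclooctatetraene) — cyclooctatetraene distorts into a non-planar tub to avoid antiaromaticity.
Ring B has two sp³ carbons, so it is not fully conjugated — not aromatic (1,3-cyclohexadiene).
Ring C has two sp³ carbons, so it is not fully conjugated — not aromatic (1,3-cyclohexadiene).
No ring is aromatic. Total: 0.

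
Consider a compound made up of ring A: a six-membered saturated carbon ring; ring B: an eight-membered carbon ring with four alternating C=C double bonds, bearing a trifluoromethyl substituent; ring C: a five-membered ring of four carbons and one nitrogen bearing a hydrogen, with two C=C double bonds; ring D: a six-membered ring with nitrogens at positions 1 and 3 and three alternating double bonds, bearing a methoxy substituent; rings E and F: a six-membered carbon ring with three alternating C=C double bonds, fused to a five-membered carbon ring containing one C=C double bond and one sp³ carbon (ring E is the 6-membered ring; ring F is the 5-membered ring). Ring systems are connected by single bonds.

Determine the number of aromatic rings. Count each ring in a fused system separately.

Ring A has only sp³ atoms, so it is not fully conjugated — not aromatic (cyclohexane).
Ring B has only sp² ring atoms; a planar conformation would have a fully conjugated π system of 8 electrons. But 8 = 4(2), which is 4n not 4n+2, so ring B is not aromatic (cyclooctatetraene) — cyclooctatetraene distorts into a non-planar tub to avoid antiaromaticity.
Ring C is planar and fully conjugated; 2 ring double bonds (4 π electrons) plus a heteroatom lone pair (2) give 6 π electrons. Since 6 = 4n+2 (n=1), ring C is aromatic (pyrrole).
Ring D has a continuous p-orbital overlap around the ring; 3 ring double bonds give 6 π electrons. 6 = 4(1)+2, so ring D is aromatic (pyrimidine).
Ring E is planar and fully conjugated; 3 ring double bonds give 6 π electrons. Since 6 = 4n+2 (n=1), ring E is aromatic (benzene ring).
Ring F has one sp³ carbon, so it is not fully conjugated — not aromatic (cyclopentene ring).
Aromatic: C, D, E. Total: 3.

3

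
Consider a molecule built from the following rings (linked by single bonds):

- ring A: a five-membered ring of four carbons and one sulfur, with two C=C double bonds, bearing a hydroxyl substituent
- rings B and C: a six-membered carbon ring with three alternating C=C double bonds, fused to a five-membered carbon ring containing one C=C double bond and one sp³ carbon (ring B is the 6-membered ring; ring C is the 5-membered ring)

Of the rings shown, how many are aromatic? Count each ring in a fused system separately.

2

Ring A is planar and fully conjugated; 2 ring double bonds (4 π electrons) plus a heteroatom lone pair (2) give 6 π electrons. 6 = 4(1)+2, so ring A is aromatic (thiophene).
Ring B has a continuous p-orbital overlap around the ring; 3 ring double bonds give 6 π electrons. 6 = 4(1)+2, so ring B is aromatic (benzene ring).
Ring C has one sp³ carbon, so it is not fully conjugated — not aromatic (cyclopentene ring).
Aromatic: A, B. Total: 2.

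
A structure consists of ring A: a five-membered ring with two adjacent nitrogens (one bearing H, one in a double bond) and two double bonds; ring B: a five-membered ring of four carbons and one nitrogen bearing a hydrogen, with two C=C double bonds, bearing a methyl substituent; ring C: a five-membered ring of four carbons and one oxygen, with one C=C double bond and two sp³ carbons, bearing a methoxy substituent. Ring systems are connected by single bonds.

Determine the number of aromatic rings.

2

Ring A is fully conjugated (every ring atom contributes a p orbital); 2 ring double bonds (4 π electrons) plus a heteroatom lone pair (2) give 6 π electrons. That satisfies 4n+2 with n=1, so ring A is aromatic (pyrazole).
Ring B is planar and fully conjugated; 2 ring double bonds (4 π electrons) plus a heteroatom lone pair (2) give 6 π electrons. 6 = 4(1)+2, so ring B is aromatic (pyrrole).
Ring C has two sp³ carbons, so it is not fully conjugated — not aromatic (2,3-dihydrofuran).
Aromatic: A, B. Total: 2.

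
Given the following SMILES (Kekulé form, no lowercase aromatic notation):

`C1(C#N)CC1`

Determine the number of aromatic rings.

0

The SMILES encodes a three-membered saturated carbon ring.
The 3-membered ring has only sp³ atoms, so it is not fully conjugated — not aromatic (cyclopropane).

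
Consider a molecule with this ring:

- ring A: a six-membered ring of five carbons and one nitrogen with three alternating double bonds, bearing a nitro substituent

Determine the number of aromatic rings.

Ring A is fully conjugated (every ring atom contributes a p orbital); 3 ring double bonds give 6 π electrons. Since 6 = 4n+2 (n=1), ring A is aromatic (pyridine).

1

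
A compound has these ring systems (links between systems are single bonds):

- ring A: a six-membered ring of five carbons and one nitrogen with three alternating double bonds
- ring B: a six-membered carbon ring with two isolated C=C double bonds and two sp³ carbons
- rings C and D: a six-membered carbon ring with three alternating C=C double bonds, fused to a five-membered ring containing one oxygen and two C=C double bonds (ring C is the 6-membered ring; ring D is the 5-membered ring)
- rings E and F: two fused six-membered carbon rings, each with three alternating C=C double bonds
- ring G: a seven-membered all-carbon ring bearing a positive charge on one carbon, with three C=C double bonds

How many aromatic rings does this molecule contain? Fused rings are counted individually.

Ring A is fully conjugated (every ring atom contributes a p orbital); 3 ring double bonds give 6 π electrons. Since 6 = 4n+2 (n=1), ring A is aromatic (pyridine).
Ring B has two sp³ carbons, so it is not fully conjugated — not aromatic (1,4-cyclohexadiene).
Rings C and D form a fused bicyclic system (with one oxygen) with 9 sp² atoms and 10 π electrons from ring double bonds plus a heteroatom lone pair. 10 = 4(2)+2, so the system is aromatic and both rings count as aromatic (benzofuran).
Rings E and F form a fused bicyclic system with 10 sp² atoms and 10 π electrons from ring double bonds. 10 = 4(2)+2, so the system is aromatic and both rings count as aromatic (naphthalene).
Ring G is fully conjugated (every ring atom contributes a p orbital); 3 ring double bonds (6 π electrons) plus the carbocation's empty p orbital (0, but keeps the ring conjugated) give 6 π electrons. Since 6 = 4n+2 (n=1), ring G is aromatic (tropylium cation).
Aromatic: A, C, D, E, F, G. Total: 6.

6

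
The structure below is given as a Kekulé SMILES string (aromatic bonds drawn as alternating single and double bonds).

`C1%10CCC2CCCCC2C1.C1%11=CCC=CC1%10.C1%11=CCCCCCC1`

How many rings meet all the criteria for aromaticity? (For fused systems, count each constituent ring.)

The SMILES encodes two fused six-membered saturated carbon rings; a six-membered carbon ring with two isolated C=C double bonds and two sp³ carbons; an eight-membered carbon ring with one C=C double bond.
The 6-membered ring has only sp³ atoms, so it is not fully conjugated — not aromatic (cyclohexane ring).
The second 6-membered ring has only sp³ atoms, so it is not fully conjugated — not aromatic (cyclohexane ring).
The third 6-membered ring has two sp³ carbons, so it is not fully conjugated — not aromatic (1,4-cyclohexadiene).
The 8-membered ring has six sp³ carbons, so it is not fully conjugated — not aromatic (cyclooctene).
None of the rings are aromatic. Total: 0.

0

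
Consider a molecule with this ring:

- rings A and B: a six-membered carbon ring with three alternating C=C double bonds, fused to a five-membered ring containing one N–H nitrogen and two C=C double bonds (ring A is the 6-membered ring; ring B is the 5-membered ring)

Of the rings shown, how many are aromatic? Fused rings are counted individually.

Rings A and B form a fused bicyclic system (with one N–H) with 9 sp² atoms and 10 π electrons from ring double bonds plus a heteroatom lone pair. 10 = 4(2)+2, so the system is aromatic and both rings count as aromatic (indole).
Aromatic: A, B. Total: 2.

2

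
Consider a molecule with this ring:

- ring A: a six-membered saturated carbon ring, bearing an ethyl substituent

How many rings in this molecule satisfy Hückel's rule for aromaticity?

Ring A has only sp³ atoms, so it is not fully conjugated — not aromatic (cyclohexane).

0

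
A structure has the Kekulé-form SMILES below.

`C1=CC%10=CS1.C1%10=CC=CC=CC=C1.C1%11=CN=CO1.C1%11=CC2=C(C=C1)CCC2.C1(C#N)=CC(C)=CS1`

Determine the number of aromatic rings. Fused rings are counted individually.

The SMILES encodes a five-membered ring of four carbons and one sulfur, with two C=C double bonds; an eight-membered carbon ring with four alternating C=C double bonds; a five-membered ring with an oxygen at position 1 and a nitrogen at position 3 (in a C=N bond), with two double bonds; a six-membered carbon ring with three alternating C=C double bonds, fused to a saturated five-membered carbon ring; a five-membered ring of four carbons and one sulfur, with two C=C double bonds.
The 5-membered ring with one sulfur is planar and fully conjugated; 2 ring double bonds (4 π electrons) plus a heteroatom lone pair (2) give 6 π electrons. Since 6 = 4n+2 (n=1), it is aromatic (thiophene).
The 8-membered ring has only sp² ring atoms; a planar conformation would have a fully conjugated π system of 8 electrons. But 8 = 4(2), which is 4n not 4n+2, so it is not aromatic (cyclooctatetraene) — cyclooctatetraene distorts into a non-planar tub to avoid antiaromaticity.
The 5-membered ring with one oxygen and one =N– is planar and fully conjugated; 2 ring double bonds (4 π electrons) plus a heteroatom lone pair (2) give 6 π electrons. 6 = 4(1)+2, so it is aromatic (oxazole).
The 6-membered ring is planar and fully conjugated; 3 ring double bonds give 6 π electrons. 6 = 4(1)+2, so it is aromatic (benzene ring).
The 5-membered ring has three sp³ carbons, so it is not fully conjugated — not aromatic (cyclopentane ring).
The second 5-membered ring with one sulfur is fully conjugated (every ring atom contributes a p orbital); 2 ring double bonds (4 π electrons) plus a heteroatom lone pair (2) give 6 π electrons. Since 6 = 4n+2 (n=1), it is aromatic (thiophene).
4 of the 6 rings are aromatic. Total: 4.

4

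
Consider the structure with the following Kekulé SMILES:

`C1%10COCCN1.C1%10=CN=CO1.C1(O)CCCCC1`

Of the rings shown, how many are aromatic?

1

The SMILES encodes a six-membered saturated ring with an oxygen and an N–H nitrogen at positions 1 and 4; a five-membered ring with an oxygen at position 1 and a nitrogen at position 3 (in a C=N bond), with two double bonds; a six-membered saturated carbon ring.
The 6-membered ring with one oxygen and one N–H (1,4) has only sp³ atoms, so it is not fully conjugated — not aromatic (morpholine).
The 5-membered ring with one oxygen and one =N– is planar and fully conjugated; 2 ring double bonds (4 π electrons) plus a heteroatom lone pair (2) give 6 π electrons. 6 = 4(1)+2, so it is aromatic (oxazole).
The 6-membered ring has only sp³ atoms, so it is not fully conjugated — not aromatic (cyclohexane).
1 of the 3 rings is aromatic. Total: 1.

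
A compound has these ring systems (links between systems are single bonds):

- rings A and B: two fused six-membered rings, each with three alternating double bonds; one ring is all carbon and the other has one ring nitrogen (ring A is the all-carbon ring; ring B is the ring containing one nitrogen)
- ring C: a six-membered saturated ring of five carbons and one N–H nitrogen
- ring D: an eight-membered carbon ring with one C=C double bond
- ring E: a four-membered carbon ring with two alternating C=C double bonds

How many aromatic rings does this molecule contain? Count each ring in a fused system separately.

2

Rings A and B form a fused bicyclic system (with one nitrogen) with 10 sp² atoms and 10 π electrons from ring double bonds. 10 = 4(2)+2, so the system is aromatic and both rings count as aromatic (quinoline).
Ring C has only sp³ atoms, so it is not fully conjugated — not aromatic (piperidine).
Ring D has six sp³ carbons, so it is not fully conjugated — not aromatic (cyclooctene).
Ring E has only sp² ring atoms; a planar conformation would have a fully conjugated π system of 4 electrons. But 4 = 4(1), which is 4n not 4n+2, so ring E is not aromatic (cyclobutadiene) — cyclobutadiene is antiaromatic and distorts to a rectangle.
Aromatic: A, B. Total: 2.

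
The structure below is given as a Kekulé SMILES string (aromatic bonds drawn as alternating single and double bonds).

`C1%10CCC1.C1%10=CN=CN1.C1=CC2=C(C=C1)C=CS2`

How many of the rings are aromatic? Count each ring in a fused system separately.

3

The SMILES encodes a four-membered saturated carbon ring; a five-membered ring with nitrogens at positions 1 and 3 (one bearing H, one in a C=N bond) and two double bonds; a six-membered carbon ring with three alternating C=C double bonds, fused to a five-membered ring containing one sulfur and two C=C double bonds.
The 4-membered ring has only sp³ atoms, so it is not fully conjugated — not aromatic (cyclobutane).
The 5-membered ring with two nitrogens (one N–H, one =N–) is planar and fully conjugated; 2 ring double bonds (4 π electrons) plus a heteroatom lone pair (2) give 6 π electrons. Since 6 = 4n+2 (n=1), it is aromatic (imidazole).
The fused 6/5-membered bicyclic (with one sulfur) is a single π system with 9 sp² atoms and 10 π electrons from ring double bonds plus a heteroatom lone pair. 10 = 4(2)+2, so the system is aromatic and both rings count as aromatic (benzothiophene).
3 of the 4 rings are aromatic. Total: 3.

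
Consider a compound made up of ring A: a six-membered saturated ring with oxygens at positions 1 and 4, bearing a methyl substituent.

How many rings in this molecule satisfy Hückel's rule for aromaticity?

0

Ring A has only sp³ atoms, so it is not fully conjugated — not aromatic (1,4-dioxane).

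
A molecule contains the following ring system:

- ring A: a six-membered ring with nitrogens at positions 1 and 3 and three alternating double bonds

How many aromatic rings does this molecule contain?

1

Ring A has a continuous p-orbital overlap around the ring; 3 ring double bonds give 6 π electrons. That satisfies 4n+2 with n=1, so ring A is aromatic (pyrimidine).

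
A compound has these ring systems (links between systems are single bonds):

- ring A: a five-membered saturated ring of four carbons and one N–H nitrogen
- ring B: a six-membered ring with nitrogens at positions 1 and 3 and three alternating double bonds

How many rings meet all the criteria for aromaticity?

1

Ring A has only sp³ atoms, so it is not fully conjugated — not aromatic (pyrrolidine).
Ring B is fully conjugated (every ring atom contributes a p orbital); 3 ring double bonds give 6 π electrons. That satisfies 4n+2 with n=1, so ring B is aromatic (pyrimidine).
Aromatic: B. Total: 1.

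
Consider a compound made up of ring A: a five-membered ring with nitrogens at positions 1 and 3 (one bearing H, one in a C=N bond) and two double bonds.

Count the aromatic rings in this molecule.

Ring A is fully conjugated (every ring atom contributes a p orbital); 2 ring double bonds (4 π electrons) plus a heteroatom lone pair (2) give 6 π electrons. That satisfies 4n+2 with n=1, so ring A is aromatic (imidazole).

1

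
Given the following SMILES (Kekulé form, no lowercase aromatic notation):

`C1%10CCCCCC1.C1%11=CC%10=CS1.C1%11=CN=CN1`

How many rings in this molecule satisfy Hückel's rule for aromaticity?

The SMILES encodes a seven-membered saturated carbon ring; a five-membered ring of four carbons and one sulfur, with two C=C double bonds; a five-membered ring with nitrogens at positions 1 and 3 (one bearing H, one in a C=N bond) and two double bonds.
The 7-membered ring has only sp³ atoms, so it is not fully conjugated — not aromatic (cycloheptane).
The 5-membered ring with one sulfur is fully conjugated (every ring atom contributes a p orbital); 2 ring double bonds (4 π electrons) plus a heteroatom lone pair (2) give 6 π electrons. That satisfies 4n+2 with n=1, so it is aromatic (thiophene).
The 5-membered ring with two nitrogens (one N–H, one =N–) is fully conjugated (every ring atom contributes a p orbital); 2 ring double bonds (4 π electrons) plus a heteroatom lone pair (2) give 6 π electrons. Since 6 = 4n+2 (n=1), it is aromatic (imidazole).
2 of the 3 rings are aromatic. Total: 2.

2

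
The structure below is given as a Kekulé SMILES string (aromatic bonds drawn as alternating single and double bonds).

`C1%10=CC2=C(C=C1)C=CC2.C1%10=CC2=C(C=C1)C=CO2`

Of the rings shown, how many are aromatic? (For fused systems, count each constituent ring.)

The SMILES encodes a six-membered carbon ring with three alternating C=C double bonds, fused to a five-membered carbon ring containing one C=C double bond and one sp³ carbon; a six-membered carbon ring with three alternating C=C double bonds, fused to a five-membered ring containing one oxygen and two C=C double bonds.
The 6-membered ring is fully conjugated (every ring atom contributes a p orbital); 3 ring double bonds give 6 π electrons. That satisfies 4n+2 with n=1, so it is aromatic (benzene ring).
The 5-membered ring has one sp³ carbon, so it is not fully conjugated — not aromatic (cyclopentene ring).
The fused 6/5-membered bicyclic (with one oxygen) is a single π system with 9 sp² atoms and 10 π electrons from ring double bonds plus a heteroatom lone pair. 10 = 4(2)+2, so the system is aromatic and both rings count as aromatic (benzofuran).
3 of the 4 rings are aromatic. Total: 3.

3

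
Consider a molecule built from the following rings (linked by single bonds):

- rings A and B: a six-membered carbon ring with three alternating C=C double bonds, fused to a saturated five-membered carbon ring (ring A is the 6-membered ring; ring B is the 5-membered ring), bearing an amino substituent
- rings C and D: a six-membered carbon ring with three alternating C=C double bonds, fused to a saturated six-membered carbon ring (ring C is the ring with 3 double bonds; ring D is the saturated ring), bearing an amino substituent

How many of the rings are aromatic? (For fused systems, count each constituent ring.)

2

Ring A is planar and fully conjugated; 3 ring double bonds give 6 π electrons. 6 = 4(1)+2, so ring A is aromatic (benzene ring).
Ring B has three sp³ carbons, so it is not fully conjugated — not aromatic (cyclopentane ring).
Ring C is planar and fully conjugated; 3 ring double bonds give 6 π electrons. 6 = 4(1)+2, so ring C is aromatic (benzene ring).
Ring D has four sp³ carbons, so it is not fully conjugated — not aromatic (cyclohexane ring).
Aromatic: A, C. Total: 2.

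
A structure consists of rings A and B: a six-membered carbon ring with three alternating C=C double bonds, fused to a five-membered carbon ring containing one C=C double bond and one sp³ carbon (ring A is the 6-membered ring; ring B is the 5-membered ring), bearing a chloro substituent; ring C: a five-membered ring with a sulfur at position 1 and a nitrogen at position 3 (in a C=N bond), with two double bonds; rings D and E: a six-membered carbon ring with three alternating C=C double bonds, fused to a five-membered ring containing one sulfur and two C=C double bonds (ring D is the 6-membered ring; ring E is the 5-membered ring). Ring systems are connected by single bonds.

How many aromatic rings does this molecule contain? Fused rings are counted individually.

4

Ring A is planar and fully conjugated; 3 ring double bonds give 6 π electrons. That satisfies 4n+2 with n=1, so ring A is aromatic (benzene ring).
Ring B has one sp³ carbon, so it is not fully conjugated — not aromatic (cyclopentene ring).
Ring C is planar and fully conjugated; 2 ring double bonds (4 π electrons) plus a heteroatom lone pair (2) give 6 π electrons. That satisfies 4n+2 with n=1, so ring C is aromatic (thiazole).
Rings D and E form a fused bicyclic system (with one sulfur) with 9 sp² atoms and 10 π electrons from ring double bonds plus a heteroatom lone pair. 10 = 4(2)+2, so the system is aromatic and both rings count as aromatic (benzothiophene).
Aromatic: A, C, D, E. Total: 4.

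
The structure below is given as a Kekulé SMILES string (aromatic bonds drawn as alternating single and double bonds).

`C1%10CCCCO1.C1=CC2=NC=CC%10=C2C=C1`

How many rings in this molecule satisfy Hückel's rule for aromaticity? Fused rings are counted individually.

2

The SMILES encodes a six-membered saturated ring of five carbons and one oxygen; two fused six-membered rings, each with three alternating double bonds; one ring is all carbon and the other has one ring nitrogen.
The 6-membered ring with one oxygen has only sp³ atoms, so it is not fully conjugated — not aromatic (tetrahydropyran).
The fused 6/6-membered bicyclic (with one nitrogen) is a single π system with 10 sp² atoms and 10 π electrons from ring double bonds. 10 = 4(2)+2, so the system is aromatic and both rings count as aromatic (quinoline).
2 of the 3 rings are aromatic. Total: 2.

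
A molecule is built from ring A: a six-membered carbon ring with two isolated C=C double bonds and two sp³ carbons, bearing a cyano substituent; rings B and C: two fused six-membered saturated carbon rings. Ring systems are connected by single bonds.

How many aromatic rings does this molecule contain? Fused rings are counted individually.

Ring A has two sp³ carbons, so it is not fully conjugated — not aromatic (1,4-cyclohexadiene).
Ring B has only sp³ atoms, so it is not fully conjugated — not aromatic (cyclohexane ring).
Ring C has only sp³ atoms, so it is not fully conjugated — not aromatic (cyclohexane ring).
No ring is aromatic. Total: 0.

0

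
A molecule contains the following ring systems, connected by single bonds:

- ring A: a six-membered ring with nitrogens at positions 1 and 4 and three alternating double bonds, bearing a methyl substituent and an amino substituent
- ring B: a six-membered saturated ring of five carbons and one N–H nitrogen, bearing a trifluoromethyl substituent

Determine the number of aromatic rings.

Ring A is fully conjugated (every ring atom contributes a p orbital); 3 ring double bonds give 6 π electrons. That satisfies 4n+2 with n=1, so ring A is aromatic (pyrazine).
Ring B has only sp³ atoms, so it is not fully conjugated — not aromatic (piperidine).
Aromatic: A. Total: 1.

1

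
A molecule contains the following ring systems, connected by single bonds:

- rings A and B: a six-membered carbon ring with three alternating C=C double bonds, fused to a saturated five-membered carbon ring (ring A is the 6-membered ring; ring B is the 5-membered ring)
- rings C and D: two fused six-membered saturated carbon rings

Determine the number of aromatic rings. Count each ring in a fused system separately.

Ring A has a continuous p-orbital overlap around the ring; 3 ring double bonds give 6 π electrons. That satisfies 4n+2 with n=1, so ring A is aromatic (benzene ring).
Ring B has three sp³ carbons, so it is not fully conjugated — not aromatic (cyclopentane ring).
Ring C has only sp³ atoms, so it is not fully conjugated — not aromatic (cyclohexane ring).
Ring D has only sp³ atoms, so it is not fully conjugated — not aromatic (cyclohexane ring).
Aromatic: A. Total: 1.

1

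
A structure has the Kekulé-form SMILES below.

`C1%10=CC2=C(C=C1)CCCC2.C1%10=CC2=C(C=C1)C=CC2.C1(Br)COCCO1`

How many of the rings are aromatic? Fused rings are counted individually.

The SMILES encodes a six-membered carbon ring with three alternating C=C double bonds, fused to a saturated six-membered carbon ring; a six-membered carbon ring with three alternating C=C double bonds, fused to a five-membered carbon ring containing one C=C double bond and one sp³ carbon; a six-membered saturated ring with oxygens at positions 1 and 4.
The 6-membered ring is planar and fully conjugated; 3 ring double bonds give 6 π electrons. Since 6 = 4n+2 (n=1), it is aromatic (benzene ring).
The second 6-membered ring has four sp³ carbons, so it is not fully conjugated — not aromatic (cyclohexane ring).
The third 6-membered ring is fully conjugated (every ring atom contributes a p orbital); 3 ring double bonds give 6 π electrons. Since 6 = 4n+2 (n=1), it is aromatic (benzene ring).
The 5-membered ring has one sp³ carbon, so it is not fully conjugated — not aromatic (cyclopentene ring).
The 6-membered ring with two oxygens (1,4) has only sp³ atoms, so it is not fully conjugated — not aromatic (1,4-dioxane).
2 of the 5 rings are aromatic. Total: 2.

2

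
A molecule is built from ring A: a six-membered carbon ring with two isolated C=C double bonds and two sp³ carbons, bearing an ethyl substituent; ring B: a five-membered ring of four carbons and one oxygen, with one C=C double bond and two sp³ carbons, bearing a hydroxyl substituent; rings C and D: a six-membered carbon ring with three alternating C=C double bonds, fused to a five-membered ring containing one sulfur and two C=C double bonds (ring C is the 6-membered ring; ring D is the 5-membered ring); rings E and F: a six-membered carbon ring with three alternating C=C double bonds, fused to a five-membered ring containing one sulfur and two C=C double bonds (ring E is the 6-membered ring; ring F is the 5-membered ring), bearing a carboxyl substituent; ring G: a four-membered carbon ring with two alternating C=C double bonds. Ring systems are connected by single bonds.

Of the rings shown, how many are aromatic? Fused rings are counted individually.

Ring A has two sp³ carbons, so it is not fully conjugated — not aromatic (1,4-cyclohexadiene).
Ring B has two sp³ carbons, so it is not fully conjugated — not aromatic (2,3-dihydrofuran).
Rings C and D form a fused bicyclic system (with one sulfur) with 9 sp² atoms and 10 π electrons from ring double bonds plus a heteroatom lone pair. 10 = 4(2)+2, so the system is aromatic and both rings count as aromatic (benzothiophene).
Rings E and F form a fused bicyclic system (with one sulfur) with 9 sp² atoms and 10 π electrons from ring double bonds plus a heteroatom lone pair. 10 = 4(2)+2, so the system is aromatic and both rings count as aromatic (benzothiophene).
Ring G has only sp² ring atoms; a planar conformation would have a fully conjugated π system of 4 electrons. But 4 = 4(1), which is 4n not 4n+2, so ring G is not aromatic (cyclobutadiene) — cyclobutadiene is antiaromatic and distorts to a rectangle.
Aromatic: C, D, E, F. Total: 4.

4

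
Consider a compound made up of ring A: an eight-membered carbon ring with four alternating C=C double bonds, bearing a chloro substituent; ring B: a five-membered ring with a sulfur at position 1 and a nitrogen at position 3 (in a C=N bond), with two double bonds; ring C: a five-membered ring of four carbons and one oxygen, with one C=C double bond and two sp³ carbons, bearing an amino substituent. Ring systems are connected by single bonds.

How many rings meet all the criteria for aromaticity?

1

Ring A has only sp² ring atoms; a planar conformation would have a fully conjugated π system of 8 electrons. But 8 = 4(2), which is 4n not 4n+2, so ring A is not aromatic (cyclooctatetraene) — cyclooctatetraene distorts into a non-planar tub to avoid antiaromaticity.
Ring B is planar and fully conjugated; 2 ring double bonds (4 π electrons) plus a heteroatom lone pair (2) give 6 π electrons. That satisfies 4n+2 with n=1, so ring B is aromatic (thiazole).
Ring C has two sp³ carbons, so it is not fully conjugated — not aromatic (2,3-dihydrofuran).
Aromatic: B. Total: 1.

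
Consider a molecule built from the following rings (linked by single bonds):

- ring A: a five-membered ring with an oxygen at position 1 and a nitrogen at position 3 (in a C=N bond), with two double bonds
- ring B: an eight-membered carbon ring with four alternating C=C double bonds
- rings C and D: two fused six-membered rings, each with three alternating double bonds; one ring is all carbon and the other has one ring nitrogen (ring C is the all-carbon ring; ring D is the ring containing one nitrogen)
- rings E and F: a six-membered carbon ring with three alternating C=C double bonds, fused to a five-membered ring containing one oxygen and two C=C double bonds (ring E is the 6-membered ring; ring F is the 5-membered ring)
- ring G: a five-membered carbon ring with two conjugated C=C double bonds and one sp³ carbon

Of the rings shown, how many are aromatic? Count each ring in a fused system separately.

Ring A has a continuous p-orbital overlap around the ring; 2 ring double bonds (4 π electrons) plus a heteroatom lone pair (2) give 6 π electrons. That satisfies 4n+2 with n=1, so ring A is aromatic (oxazole).
Ring B has only sp² ring atoms; a planar conformation would have a fully conjugated π system of 8 electrons. But 8 = 4(2), which is 4n not 4n+2, so ring B is not aromatic (cyclooctatetraene) — cyclooctatetraene distorts into a non-planar tub to avoid antiaromaticity.
Rings C and D form a fused bicyclic system (with one nitrogen) with 10 sp² atoms and 10 π electrons from ring double bonds. 10 = 4(2)+2, so the system is aromatic and both rings count as aromatic (quinoline).
Rings E and F form a fused bicyclic system (with one oxygen) with 9 sp² atoms and 10 π electrons from ring double bonds plus a heteroatom lone pair. 10 = 4(2)+2, so the system is aromatic and both rings count as aromatic (benzofuran).
Ring G has one sp³ carbon, so it is not fully conjugated — not aromatic (cyclopentadiene).
Aromatic: A, C, D, E, F. Total: 5.

5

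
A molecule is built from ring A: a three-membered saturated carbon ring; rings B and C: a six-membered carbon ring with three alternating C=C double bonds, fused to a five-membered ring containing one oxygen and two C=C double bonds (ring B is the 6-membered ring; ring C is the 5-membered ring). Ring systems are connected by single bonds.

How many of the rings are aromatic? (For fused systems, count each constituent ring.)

2

Ring A has only sp³ atoms, so it is not fully conjugated — not aromatic (cyclopropane).
Rings B and C form a fused bicyclic system (with one oxygen) with 9 sp² atoms and 10 π electrons from ring double bonds plus a heteroatom lone pair. 10 = 4(2)+2, so the system is aromatic and both rings count as aromatic (benzofuran).
Aromatic: B, C. Total: 2.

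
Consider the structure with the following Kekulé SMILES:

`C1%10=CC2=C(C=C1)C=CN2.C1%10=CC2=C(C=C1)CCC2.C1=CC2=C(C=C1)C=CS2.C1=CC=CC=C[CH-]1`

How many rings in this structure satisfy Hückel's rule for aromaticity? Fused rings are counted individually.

5

The SMILES encodes a six-membered carbon ring with three alternating C=C double bonds, fused to a five-membered ring containing one N–H nitrogen and two C=C double bonds; a six-membered carbon ring with three alternating C=C double bonds, fused to a saturated five-membered carbon ring; a six-membered carbon ring with three alternating C=C double bonds, fused to a five-membered ring containing one sulfur and two C=C double bonds; a seven-membered all-carbon ring bearing a negative charge on one carbon, with three C=C double bonds.
The fused 6/5-membered bicyclic (with one N–H) is a single π system with 9 sp² atoms and 10 π electrons from ring double bonds plus a heteroatom lone pair. 10 = 4(2)+2, so the system is aromatic and both rings count as aromatic (indole).
The 6-membered ring is planar and fully conjugated; 3 ring double bonds give 6 π electrons. Since 6 = 4n+2 (n=1), it is aromatic (benzene ring).
The 5-membered ring has three sp³ carbons, so it is not fully conjugated — not aromatic (cyclopentane ring).
The fused 6/5-membered bicyclic (with one sulfur) is a single π system with 9 sp² atoms and 10 π electrons from ring double bonds plus a heteroatom lone pair. 10 = 4(2)+2, so the system is aromatic and both rings count as aromatic (benzothiophene).
The 7-membered ring has only sp² ring atoms; a planar conformation would have a fully conjugated π system of 8 electrons. But 8 = 4(2), which is 4n not 4n+2, so it is not aromatic (cycloheptatrienyl anion).
5 of the 7 rings are aromatic. Total: 5.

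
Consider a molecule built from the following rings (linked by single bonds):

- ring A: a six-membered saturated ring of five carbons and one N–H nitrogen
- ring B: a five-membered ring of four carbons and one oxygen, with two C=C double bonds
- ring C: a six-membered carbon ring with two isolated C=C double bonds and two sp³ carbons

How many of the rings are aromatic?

1

Ring A has only sp³ atoms, so it is not fully conjugated — not aromatic (piperidine).
Ring B is fully conjugated (every ring atom contributes a p orbital); 2 ring double bonds (4 π electrons) plus a heteroatom lone pair (2) give 6 π electrons. Since 6 = 4n+2 (n=1), ring B is aromatic (furan).
Ring C has two sp³ carbons, so it is not fully conjugated — not aromatic (1,4-cyclohexadiene).
Aromatic: B. Total: 1.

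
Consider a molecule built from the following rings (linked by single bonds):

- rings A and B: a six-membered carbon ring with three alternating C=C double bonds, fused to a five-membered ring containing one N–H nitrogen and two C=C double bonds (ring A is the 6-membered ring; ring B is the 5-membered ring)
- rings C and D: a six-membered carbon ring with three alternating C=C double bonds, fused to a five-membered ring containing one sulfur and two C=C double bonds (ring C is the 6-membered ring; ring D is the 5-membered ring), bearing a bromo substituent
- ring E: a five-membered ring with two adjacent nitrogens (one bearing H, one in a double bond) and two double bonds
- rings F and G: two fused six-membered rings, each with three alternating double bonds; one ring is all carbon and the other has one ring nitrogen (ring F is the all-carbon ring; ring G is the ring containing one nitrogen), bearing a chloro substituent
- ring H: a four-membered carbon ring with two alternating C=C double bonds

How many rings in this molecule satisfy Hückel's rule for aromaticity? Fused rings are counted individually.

Rings A and B form a fused bicyclic system (with one N–H) with 9 sp² atoms and 10 π electrons from ring double bonds plus a heteroatom lone pair. 10 = 4(2)+2, so the system is aromatic and both rings count as aromatic (indole).
Rings C and D form a fused bicyclic system (with one sulfur) with 9 sp² atoms and 10 π electrons from ring double bonds plus a heteroatom lone pair. 10 = 4(2)+2, so the system is aromatic and both rings count as aromatic (benzothiophene).
Ring E has a continuous p-orbital overlap around the ring; 2 ring double bonds (4 π electrons) plus a heteroatom lone pair (2) give 6 π electrons. That satisfies 4n+2 with n=1, so ring E is aromatic (pyrazole).
Rings F and G form a fused bicyclic system (with one nitrogen) with 10 sp² atoms and 10 π electrons from ring double bonds. 10 = 4(2)+2, so the system is aromatic and both rings count as aromatic (quinoline).
Ring H has only sp² ring atoms; a planar conformation would have a fully conjugated π system of 4 electrons. But 4 = 4(1), which is 4n not 4n+2, so ring H is not aromatic (cyclobutadiene) — cyclobutadiene is antiaromatic and distorts to a rectangle.
Aromatic: A, B, C, D, E, F, G. Total: 7.

7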